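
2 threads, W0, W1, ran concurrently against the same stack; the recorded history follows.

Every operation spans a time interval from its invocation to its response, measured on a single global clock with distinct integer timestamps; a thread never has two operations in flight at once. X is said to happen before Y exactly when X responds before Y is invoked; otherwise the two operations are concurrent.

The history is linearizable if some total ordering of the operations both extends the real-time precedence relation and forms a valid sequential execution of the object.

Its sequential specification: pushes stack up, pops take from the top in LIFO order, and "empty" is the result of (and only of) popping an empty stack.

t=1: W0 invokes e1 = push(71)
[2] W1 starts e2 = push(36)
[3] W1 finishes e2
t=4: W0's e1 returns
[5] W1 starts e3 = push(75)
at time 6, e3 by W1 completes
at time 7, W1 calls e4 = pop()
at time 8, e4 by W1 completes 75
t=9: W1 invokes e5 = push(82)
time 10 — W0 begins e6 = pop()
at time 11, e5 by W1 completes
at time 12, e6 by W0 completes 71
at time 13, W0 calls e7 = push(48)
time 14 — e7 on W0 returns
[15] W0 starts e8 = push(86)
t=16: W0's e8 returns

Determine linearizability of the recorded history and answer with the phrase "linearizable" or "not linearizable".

witness order: e2, e1, e3, e4, e6, e5, e7, e8
1. e2 push(36), leaving stack <36>
2. e1 push(71), leaving stack <36,71>
3. e3 push(75), leaving stack <36,71,75>
4. e4 pop() → 75, leaving stack <36,71>
5. e6 pop() → 71, leaving stack <36>
6. e5 push(82), leaving stack <36,82>
7. e7 push(48), leaving stack <36,82,48>
8. e8 push(86), leaving stack <36,82,48,86>

linearizable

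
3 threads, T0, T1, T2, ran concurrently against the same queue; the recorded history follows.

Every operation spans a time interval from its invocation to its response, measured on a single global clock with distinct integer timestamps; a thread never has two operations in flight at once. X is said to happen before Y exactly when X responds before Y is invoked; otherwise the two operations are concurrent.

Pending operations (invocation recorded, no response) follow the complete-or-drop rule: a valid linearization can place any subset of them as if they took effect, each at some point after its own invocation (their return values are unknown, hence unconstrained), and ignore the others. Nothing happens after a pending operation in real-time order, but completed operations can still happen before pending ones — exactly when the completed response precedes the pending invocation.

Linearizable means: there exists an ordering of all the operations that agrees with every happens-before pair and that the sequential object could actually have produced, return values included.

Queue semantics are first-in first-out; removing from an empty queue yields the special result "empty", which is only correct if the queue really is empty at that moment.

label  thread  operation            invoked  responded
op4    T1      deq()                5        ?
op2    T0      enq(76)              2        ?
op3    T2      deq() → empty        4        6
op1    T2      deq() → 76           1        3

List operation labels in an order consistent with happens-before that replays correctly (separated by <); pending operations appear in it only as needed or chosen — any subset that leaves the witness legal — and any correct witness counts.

op2 < op1 < op3

1. op2 enq(76) (pending, included), leaving queue <76>
2. op1 deq() → 76, leaving queue <>
3. op3 deq() → empty, leaving queue <>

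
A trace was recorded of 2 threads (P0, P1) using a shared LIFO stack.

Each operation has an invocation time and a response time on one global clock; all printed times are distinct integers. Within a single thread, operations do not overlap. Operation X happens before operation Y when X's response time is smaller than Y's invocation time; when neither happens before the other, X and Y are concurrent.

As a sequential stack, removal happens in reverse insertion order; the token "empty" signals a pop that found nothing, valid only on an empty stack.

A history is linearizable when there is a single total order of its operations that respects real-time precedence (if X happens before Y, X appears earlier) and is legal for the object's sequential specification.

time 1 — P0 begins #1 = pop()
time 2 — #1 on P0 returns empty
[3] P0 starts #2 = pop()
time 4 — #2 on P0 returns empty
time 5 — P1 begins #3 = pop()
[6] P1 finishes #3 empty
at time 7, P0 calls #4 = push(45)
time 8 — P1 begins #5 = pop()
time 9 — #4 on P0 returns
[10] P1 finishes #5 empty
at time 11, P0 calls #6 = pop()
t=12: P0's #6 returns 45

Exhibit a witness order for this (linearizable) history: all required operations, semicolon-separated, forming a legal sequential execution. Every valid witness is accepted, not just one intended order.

#1; #2; #3; #5; #4; #6

1. #1 pop() → empty, leaving stack <>
2. #2 pop() → empty, leaving stack <>
3. #3 pop() → empty, leaving stack <>
4. #5 pop() → empty, leaving stack <>
5. #4 push(45), leaving stack <45>
6. #6 pop() → 45, leaving stack <>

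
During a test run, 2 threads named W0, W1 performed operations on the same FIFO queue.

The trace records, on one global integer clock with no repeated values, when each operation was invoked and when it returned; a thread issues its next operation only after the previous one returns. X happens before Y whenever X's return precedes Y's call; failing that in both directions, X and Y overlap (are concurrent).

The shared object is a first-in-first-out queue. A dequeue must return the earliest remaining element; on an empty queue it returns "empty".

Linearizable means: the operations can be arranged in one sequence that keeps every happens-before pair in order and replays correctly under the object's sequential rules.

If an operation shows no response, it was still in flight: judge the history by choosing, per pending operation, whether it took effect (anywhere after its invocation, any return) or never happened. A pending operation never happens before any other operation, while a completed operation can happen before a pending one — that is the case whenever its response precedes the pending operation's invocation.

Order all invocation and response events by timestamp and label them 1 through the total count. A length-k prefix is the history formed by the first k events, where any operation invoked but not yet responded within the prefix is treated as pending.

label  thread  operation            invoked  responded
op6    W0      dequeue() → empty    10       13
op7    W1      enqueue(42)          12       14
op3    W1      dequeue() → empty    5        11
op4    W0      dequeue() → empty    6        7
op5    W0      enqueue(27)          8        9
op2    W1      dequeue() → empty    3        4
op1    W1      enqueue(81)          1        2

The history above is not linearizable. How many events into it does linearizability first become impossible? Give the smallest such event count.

4

events 1..3 are still linearizable — one witness is op1:
step 1: op1 enqueue(81) — queue <81>
include event 4 — op2 responding at 4 — and every candidate order breaks
e.g. op1, op2: illegal at step 2, since op2 dequeue() → empty cannot apply there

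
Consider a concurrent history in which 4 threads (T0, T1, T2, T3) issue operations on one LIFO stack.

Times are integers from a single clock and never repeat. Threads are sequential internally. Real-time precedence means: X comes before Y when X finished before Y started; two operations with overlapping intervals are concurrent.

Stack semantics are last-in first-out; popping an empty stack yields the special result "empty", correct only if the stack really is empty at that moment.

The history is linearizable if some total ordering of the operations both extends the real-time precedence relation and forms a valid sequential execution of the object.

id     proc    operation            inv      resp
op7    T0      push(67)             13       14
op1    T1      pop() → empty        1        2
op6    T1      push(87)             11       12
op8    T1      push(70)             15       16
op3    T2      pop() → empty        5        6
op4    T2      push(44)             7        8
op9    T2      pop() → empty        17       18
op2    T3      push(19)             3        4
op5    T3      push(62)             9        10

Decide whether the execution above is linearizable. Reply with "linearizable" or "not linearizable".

prefix check: 1..5 passes, 1..6 fails once op3's time-6 response joins
the completed operations (3 total) allow one real-time order; the LIFO stack replay rejects it
take op1, op2, op3: step 3 already fails, because op3 pop() → empty cannot occur there

not linearizable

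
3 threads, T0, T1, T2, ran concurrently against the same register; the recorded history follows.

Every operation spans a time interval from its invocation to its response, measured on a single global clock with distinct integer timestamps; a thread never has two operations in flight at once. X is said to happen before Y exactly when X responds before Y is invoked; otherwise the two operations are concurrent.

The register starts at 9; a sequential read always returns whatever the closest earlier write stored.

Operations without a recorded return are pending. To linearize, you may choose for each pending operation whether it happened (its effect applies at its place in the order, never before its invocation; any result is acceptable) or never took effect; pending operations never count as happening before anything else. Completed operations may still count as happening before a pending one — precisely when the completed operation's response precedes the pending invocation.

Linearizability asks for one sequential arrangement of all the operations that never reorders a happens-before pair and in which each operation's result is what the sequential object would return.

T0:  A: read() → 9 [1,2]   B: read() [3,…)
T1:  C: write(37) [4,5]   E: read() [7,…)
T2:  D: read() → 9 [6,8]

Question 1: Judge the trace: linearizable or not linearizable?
events 1..7 are fine; event 8 — the response of D at time 8 — makes the prefix non-linearizable
the completed operations (3 total) allow one real-time order; the register replay rejects it
completion choices over the 2 pending operations (B, E) were checked; none helps
sample order A, C, D (pending dropped) stalls at step 3 — D read() → 9 has no legal effect

not linearizable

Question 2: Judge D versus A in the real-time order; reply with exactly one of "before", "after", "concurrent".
D spans [6,8], A spans [1,2]
resp(A)=2 < inv(D)=6

after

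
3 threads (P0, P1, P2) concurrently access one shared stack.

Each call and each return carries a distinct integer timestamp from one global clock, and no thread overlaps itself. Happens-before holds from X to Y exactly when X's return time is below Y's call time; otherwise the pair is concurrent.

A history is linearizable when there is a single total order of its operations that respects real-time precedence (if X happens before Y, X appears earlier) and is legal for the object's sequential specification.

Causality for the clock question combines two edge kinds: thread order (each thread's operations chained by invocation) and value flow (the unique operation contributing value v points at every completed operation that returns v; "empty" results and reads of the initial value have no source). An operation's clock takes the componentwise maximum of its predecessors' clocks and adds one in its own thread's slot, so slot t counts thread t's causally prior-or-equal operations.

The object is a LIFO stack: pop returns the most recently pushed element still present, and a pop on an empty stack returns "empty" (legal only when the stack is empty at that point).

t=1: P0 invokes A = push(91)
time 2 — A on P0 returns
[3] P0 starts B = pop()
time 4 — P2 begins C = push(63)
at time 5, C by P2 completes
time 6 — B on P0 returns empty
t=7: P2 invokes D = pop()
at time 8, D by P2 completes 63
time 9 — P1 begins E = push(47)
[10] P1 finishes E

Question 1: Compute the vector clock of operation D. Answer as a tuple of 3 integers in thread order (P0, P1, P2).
Answer: (0, 0, 2)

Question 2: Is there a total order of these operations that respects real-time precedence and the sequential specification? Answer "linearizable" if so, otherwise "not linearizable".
not linearizable

already the first 6 events (up to B's response at time 6) admit no linearization; the first 5 still do
2 orders of the 3 completed stack ops respect real time; none is legal
for example A, B, C fails at step 2: B pop() → empty is not legal there
for example A, C, B fails at step 3: B pop() → empty is not legal there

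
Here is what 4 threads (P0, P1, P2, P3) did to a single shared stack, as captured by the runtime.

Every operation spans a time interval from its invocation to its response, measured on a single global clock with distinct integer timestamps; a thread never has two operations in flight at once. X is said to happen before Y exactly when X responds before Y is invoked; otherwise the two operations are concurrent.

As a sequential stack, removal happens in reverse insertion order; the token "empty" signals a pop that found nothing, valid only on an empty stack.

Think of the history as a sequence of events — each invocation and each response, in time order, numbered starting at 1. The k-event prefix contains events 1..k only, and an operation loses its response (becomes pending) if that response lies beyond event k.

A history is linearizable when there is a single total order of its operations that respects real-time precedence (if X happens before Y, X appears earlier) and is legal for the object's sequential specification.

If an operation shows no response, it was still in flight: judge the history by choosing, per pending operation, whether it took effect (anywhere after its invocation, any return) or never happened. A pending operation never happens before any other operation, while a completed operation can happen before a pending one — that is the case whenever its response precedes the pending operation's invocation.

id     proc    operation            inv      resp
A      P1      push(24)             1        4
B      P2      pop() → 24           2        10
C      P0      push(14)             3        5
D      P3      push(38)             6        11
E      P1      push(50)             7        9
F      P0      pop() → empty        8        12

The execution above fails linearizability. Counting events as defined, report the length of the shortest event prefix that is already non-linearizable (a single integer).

12

one valid order for events 1..11 is A, B, C, D, E:
after step 1 (A push(24)): stack <24>
after step 2 (B pop() → 24): stack <>
after step 3 (C push(14)): stack <14>
after step 4 (D push(38)): stack <14,38>
after step 5 (E push(50)): stack <14,38,50>
adding event 12 (F responds at 12) leaves no legal real-time order
one such order, A, B, C, D, E, F, breaks at step 6 where F pop() → empty is illegal
one such order, A, B, C, D, F, E, breaks at step 5 where F pop() → empty is illegal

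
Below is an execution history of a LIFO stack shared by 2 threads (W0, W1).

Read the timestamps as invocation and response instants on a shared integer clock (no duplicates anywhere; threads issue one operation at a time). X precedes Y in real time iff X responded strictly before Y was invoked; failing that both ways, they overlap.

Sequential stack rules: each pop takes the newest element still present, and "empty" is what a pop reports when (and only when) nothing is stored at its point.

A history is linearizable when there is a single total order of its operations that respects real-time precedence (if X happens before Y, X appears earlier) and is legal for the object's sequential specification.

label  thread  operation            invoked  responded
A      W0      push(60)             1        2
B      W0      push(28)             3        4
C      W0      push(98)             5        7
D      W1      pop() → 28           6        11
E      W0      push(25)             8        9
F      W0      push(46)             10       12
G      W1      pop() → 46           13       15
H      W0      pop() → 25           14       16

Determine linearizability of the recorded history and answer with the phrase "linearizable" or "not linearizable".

one valid linearization: A, B, D, C, E, F, G, H
1. A push(60), leaving stack <60>
2. B push(28), leaving stack <60,28>
3. D pop() → 28, leaving stack <60>
4. C push(98), leaving stack <60,98>
5. E push(25), leaving stack <60,98,25>
6. F push(46), leaving stack <60,98,25,46>
7. G pop() → 46, leaving stack <60,98,25>
8. H pop() → 25, leaving stack <60,98>

linearizable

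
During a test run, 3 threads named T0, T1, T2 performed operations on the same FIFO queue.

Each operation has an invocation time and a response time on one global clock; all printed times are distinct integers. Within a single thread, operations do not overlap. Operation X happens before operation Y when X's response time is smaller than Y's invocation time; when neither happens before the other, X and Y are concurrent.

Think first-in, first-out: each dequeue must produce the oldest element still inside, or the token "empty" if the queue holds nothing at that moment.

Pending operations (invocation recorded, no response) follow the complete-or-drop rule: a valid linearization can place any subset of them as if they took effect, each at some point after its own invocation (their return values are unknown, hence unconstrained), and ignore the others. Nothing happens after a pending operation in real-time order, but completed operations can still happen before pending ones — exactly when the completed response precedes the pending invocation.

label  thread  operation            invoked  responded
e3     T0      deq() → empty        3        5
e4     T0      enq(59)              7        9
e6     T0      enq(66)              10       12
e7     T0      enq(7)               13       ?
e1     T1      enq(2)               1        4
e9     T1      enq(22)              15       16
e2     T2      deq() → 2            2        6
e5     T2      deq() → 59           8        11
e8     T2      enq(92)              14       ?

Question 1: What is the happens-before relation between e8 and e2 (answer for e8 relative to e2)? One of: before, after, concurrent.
after

e8 spans [14,…), e2 spans [2,6]
resp(e2)=6 < inv(e8)=14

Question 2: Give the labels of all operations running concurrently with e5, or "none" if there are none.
e4, e6

e5 runs from 8 to 11; window-overlapping ops are concurrent
e1 [1,4]: before
e2 [2,6]: before
e3 [3,5]: before
e4 [7,9]: concurrent
e6 [10,12]: concurrent
e7 [13,…): after
e8 [14,…): after
e9 [15,16]: after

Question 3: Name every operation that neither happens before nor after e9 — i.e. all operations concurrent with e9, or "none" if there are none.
e7, e8

overlap test against e9 [15,16]: concurrent iff the interval meets 15..16
e1 [1,4]: before
e2 [2,6]: before
e3 [3,5]: before
e4 [7,9]: before
e5 [8,11]: before
e6 [10,12]: before
e7 [13,…): concurrent
e8 [14,…): concurrent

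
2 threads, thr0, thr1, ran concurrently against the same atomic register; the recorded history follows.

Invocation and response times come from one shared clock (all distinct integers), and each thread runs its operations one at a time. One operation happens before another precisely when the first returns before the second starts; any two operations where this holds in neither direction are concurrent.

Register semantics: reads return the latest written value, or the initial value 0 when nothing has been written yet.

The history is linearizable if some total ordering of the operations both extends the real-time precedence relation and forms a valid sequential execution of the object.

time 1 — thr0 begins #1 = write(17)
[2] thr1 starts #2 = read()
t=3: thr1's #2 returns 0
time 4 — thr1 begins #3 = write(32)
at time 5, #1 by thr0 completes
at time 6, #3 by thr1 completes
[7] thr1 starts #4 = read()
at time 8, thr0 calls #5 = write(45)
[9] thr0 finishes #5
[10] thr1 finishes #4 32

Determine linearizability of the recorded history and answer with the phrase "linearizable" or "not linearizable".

one valid linearization: #2, #1, #3, #4, #5
step 1: #2 read() → 0 — value 0
step 2: #1 write(17) — value 17
step 3: #3 write(32) — value 32
step 4: #4 read() → 32 — value 32
step 5: #5 write(45) — value 45

linearizable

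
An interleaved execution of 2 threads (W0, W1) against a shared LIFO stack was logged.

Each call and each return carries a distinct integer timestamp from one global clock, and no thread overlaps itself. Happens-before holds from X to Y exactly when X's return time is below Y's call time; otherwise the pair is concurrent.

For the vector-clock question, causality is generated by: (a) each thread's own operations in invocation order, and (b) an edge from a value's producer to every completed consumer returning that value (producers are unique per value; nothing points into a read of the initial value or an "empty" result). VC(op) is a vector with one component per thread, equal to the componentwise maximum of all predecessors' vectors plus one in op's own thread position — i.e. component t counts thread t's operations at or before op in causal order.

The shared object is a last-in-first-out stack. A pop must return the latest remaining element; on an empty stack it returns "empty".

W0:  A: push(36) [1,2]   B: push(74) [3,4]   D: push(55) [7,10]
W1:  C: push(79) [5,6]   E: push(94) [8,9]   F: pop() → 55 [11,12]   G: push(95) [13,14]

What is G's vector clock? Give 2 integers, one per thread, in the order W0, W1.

VC(C, invoked at 5): no causal predecessors; +1 on W1 → (0, 1)
VC(A, invoked at 1): no causal predecessors; +1 on W0 → (1, 0)
VC(E, invoked at 8): max of VC(C)=(0, 1), then +1 on thread W1 → (0, 2)
VC(B, invoked at 3): max of VC(A)=(1, 0), then +1 on thread W0 → (2, 0)
VC(D, invoked at 7): max of VC(B)=(2, 0), then +1 on thread W0 → (3, 0)
VC(F, invoked at 11): max of VC(D)=(3, 0), VC(E)=(0, 2), then +1 on thread W1 → (3, 3)
VC(G, invoked at 13): max of VC(F)=(3, 3), then +1 on thread W1 → (3, 4)
target: VC(G) = (3, 4)

(3, 4)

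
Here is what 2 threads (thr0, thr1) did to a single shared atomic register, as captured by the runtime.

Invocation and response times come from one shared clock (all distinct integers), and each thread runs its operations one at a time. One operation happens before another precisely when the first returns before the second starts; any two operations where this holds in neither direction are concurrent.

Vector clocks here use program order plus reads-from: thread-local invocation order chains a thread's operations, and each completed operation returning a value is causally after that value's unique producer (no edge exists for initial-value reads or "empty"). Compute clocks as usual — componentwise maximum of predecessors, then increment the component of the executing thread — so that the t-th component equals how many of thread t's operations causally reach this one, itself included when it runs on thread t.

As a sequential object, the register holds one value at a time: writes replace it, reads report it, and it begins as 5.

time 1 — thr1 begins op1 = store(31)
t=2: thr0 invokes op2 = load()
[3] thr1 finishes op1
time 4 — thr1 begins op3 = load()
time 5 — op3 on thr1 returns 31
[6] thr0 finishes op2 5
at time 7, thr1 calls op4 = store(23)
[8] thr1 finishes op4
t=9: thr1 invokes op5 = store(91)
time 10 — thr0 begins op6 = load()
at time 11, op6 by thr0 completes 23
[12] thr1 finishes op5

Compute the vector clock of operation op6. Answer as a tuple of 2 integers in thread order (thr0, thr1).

invoked at 1, op1 has no predecessors; its own thr1 bump gives (0, 1)
invoked at 2, op2 has no predecessors; its own thr0 bump gives (1, 0)
merge at op3 (invoked 4): VC(op1)=(0, 1), own-thread bump on thr1 → (0, 2)
merge at op4 (invoked 7): VC(op3)=(0, 2), own-thread bump on thr1 → (0, 3)
merge at op5 (invoked 9): VC(op4)=(0, 3), own-thread bump on thr1 → (0, 4)
merge at op6 (invoked 10): VC(op2)=(1, 0), VC(op4)=(0, 3), own-thread bump on thr0 → (2, 3)
target: VC(op6) = (2, 3)

(2, 3)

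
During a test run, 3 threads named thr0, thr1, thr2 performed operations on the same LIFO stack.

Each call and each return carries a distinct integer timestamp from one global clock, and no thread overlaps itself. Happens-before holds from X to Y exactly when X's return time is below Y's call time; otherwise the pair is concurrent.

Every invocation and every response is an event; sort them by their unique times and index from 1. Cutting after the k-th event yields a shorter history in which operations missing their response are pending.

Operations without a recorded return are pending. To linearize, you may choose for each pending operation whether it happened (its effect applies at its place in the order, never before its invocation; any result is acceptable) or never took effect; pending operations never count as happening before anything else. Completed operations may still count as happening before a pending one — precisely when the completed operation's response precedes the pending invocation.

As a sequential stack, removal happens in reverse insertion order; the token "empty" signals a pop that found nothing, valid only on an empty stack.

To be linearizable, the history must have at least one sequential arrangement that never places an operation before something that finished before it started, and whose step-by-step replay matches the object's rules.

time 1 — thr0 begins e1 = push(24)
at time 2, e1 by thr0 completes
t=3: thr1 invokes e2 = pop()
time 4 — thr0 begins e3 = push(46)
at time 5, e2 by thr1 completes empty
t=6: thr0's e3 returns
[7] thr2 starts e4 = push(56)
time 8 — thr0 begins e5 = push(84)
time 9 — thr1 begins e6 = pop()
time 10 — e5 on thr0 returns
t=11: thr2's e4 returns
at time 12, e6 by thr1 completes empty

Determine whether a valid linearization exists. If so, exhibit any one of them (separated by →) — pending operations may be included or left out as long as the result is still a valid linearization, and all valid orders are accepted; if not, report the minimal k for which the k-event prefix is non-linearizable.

prefix check: 1..4 passes, 1..5 fails once e2's time-5 response joins
a single order respects real time; the 2 completed LIFO stack operations fail replay along it
completion choices over the 1 pending operation (e3) were checked; none helps
sample order e1, e2 (pending dropped) stalls at step 2 — e2 pop() → empty has no legal effect

not linearizable — minimal violating prefix: 5 events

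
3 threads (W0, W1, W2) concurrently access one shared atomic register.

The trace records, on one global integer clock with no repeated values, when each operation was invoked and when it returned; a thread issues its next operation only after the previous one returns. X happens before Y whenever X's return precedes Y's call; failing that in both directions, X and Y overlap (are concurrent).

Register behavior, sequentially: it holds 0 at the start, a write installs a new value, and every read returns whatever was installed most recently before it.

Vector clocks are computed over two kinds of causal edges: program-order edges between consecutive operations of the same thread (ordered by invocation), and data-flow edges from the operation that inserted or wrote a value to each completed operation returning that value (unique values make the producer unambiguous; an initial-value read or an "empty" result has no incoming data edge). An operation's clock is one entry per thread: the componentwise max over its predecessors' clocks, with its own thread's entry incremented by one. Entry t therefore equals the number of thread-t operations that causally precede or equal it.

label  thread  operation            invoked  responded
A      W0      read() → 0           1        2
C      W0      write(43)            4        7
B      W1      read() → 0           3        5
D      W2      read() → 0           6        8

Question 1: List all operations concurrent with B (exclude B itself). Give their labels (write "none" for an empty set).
B runs from 3 to 5; window-overlapping ops are concurrent
A [1,2]: before
C [4,7]: concurrent
D [6,8]: after

C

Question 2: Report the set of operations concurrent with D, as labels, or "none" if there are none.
D spans [6,8]: anything still running between times 6 and 8 counts as concurrent
A [1,2]: before
B [3,5]: before
C [4,7]: concurrent

C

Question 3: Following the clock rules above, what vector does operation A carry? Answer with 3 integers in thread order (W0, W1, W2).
D, invoked 6, has no incoming edges; only W2's bump applies → (0, 0, 1)
B, invoked 3, has no incoming edges; only W1's bump applies → (0, 1, 0)
A, invoked 1, has no incoming edges; only W0's bump applies → (1, 0, 0)
VC(C, invoked at 4): max of VC(A)=(1, 0, 0), then +1 on thread W0 → (2, 0, 0)
target: VC(A) = (1, 0, 0)

(1, 0, 0)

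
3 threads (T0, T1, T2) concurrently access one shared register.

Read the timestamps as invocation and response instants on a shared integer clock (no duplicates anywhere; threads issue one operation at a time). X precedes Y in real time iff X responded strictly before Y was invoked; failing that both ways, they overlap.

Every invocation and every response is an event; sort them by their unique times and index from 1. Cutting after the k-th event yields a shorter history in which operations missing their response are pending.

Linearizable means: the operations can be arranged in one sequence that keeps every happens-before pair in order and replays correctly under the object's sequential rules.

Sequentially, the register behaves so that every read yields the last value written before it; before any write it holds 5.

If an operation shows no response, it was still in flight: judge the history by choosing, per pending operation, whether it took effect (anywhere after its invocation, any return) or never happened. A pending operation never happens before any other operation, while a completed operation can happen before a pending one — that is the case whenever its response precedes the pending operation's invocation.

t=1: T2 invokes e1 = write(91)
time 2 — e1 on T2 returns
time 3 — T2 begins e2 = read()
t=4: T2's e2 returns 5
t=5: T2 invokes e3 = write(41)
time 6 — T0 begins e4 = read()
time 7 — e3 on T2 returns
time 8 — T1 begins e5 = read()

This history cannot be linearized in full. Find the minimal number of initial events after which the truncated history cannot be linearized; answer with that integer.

events 1..3 are linearizable, e.g. via e1:
after step 1 (e1 write(91)): value 91
at event 4 (e2's time-4 response) nothing linearizes any more
take e1, e2: step 2 already fails, because e2 read() → 5 cannot occur there

4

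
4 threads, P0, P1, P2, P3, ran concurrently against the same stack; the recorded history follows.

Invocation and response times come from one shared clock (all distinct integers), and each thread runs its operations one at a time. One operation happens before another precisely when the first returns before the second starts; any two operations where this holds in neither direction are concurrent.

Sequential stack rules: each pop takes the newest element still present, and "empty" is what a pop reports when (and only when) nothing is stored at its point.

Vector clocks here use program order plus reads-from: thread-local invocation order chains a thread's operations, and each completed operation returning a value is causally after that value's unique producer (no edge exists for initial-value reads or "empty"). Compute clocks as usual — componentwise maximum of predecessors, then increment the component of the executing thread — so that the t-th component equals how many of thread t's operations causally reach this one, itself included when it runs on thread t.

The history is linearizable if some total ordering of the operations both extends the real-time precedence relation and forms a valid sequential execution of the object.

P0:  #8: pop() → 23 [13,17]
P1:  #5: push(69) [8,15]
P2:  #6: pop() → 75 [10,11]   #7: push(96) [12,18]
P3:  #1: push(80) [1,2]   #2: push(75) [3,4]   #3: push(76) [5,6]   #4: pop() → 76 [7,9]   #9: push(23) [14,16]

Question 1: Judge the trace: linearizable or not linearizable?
witness order: #1, #2, #3, #4, #6, #5, #7, #9, #8
after step 1 (#1 push(80)): stack <80>
after step 2 (#2 push(75)): stack <80,75>
after step 3 (#3 push(76)): stack <80,75,76>
after step 4 (#4 pop() → 76): stack <80,75>
after step 5 (#6 pop() → 75): stack <80>
after step 6 (#5 push(69)): stack <80,69>
after step 7 (#7 push(96)): stack <80,69,96>
after step 8 (#9 push(23)): stack <80,69,96,23>
after step 9 (#8 pop() → 23): stack <80,69,96>

linearizable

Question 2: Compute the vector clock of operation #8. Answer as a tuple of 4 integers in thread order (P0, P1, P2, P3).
Answer: (1, 0, 0, 5)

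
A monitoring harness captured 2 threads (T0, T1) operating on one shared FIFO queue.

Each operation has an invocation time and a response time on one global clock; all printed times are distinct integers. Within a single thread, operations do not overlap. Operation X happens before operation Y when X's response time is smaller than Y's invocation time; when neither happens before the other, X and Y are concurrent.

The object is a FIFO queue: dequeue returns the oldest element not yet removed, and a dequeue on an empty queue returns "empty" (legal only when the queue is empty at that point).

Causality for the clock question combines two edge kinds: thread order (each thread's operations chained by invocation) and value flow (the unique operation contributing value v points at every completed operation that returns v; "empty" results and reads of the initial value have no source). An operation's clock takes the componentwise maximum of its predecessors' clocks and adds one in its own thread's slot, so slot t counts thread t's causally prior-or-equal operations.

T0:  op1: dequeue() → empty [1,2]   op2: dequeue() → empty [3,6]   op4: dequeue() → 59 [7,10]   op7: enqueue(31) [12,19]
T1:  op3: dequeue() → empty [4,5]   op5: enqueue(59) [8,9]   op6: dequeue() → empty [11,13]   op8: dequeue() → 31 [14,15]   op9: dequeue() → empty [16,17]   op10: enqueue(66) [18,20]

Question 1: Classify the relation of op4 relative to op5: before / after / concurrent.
Answer: concurrent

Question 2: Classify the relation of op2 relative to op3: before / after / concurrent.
Answer: concurrent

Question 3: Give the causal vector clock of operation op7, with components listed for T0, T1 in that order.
Answer: (4, 2)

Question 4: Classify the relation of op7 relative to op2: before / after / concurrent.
Answer: after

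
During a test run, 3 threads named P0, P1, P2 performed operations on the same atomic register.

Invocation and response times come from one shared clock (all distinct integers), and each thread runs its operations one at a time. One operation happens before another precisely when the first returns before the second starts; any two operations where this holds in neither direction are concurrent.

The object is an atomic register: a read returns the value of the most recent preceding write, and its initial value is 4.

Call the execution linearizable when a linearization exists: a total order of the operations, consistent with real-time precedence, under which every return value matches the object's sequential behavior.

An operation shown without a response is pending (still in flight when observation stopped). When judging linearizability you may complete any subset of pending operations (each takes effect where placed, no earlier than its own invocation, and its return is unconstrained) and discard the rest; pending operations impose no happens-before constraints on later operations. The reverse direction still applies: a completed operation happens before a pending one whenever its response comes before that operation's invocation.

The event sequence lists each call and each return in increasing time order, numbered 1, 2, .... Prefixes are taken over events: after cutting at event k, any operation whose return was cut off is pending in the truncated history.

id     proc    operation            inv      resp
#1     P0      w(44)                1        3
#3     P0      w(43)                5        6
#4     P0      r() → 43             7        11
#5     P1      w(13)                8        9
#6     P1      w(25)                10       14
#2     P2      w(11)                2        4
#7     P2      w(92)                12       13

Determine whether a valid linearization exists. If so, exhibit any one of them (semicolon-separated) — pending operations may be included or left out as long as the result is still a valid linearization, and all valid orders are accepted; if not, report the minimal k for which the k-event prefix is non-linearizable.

after step 1 (#1 w(44)): value 44
after step 2 (#2 w(11)): value 11
after step 3 (#3 w(43)): value 43
after step 4 (#4 r() → 43): value 43
after step 5 (#5 w(13)): value 13
after step 6 (#6 w(25)): value 25
after step 7 (#7 w(92)): value 92

linearizable — witness: #1; #2; #3; #4; #5; #6; #7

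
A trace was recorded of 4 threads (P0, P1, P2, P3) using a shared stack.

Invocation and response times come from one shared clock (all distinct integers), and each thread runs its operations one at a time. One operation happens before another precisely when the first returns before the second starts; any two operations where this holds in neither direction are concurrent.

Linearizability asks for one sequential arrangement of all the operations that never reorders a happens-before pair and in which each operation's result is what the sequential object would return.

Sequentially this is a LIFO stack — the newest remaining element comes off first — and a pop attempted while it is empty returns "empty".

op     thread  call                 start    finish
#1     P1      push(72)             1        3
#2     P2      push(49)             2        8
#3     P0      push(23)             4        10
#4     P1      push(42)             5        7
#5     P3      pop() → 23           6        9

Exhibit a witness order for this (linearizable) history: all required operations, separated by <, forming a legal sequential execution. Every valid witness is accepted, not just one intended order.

1. #1 push(72), leaving stack <72>
2. #2 push(49), leaving stack <72,49>
3. #3 push(23), leaving stack <72,49,23>
4. #5 pop() → 23, leaving stack <72,49>
5. #4 push(42), leaving stack <72,49,42>

#1 < #2 < #3 < #5 < #4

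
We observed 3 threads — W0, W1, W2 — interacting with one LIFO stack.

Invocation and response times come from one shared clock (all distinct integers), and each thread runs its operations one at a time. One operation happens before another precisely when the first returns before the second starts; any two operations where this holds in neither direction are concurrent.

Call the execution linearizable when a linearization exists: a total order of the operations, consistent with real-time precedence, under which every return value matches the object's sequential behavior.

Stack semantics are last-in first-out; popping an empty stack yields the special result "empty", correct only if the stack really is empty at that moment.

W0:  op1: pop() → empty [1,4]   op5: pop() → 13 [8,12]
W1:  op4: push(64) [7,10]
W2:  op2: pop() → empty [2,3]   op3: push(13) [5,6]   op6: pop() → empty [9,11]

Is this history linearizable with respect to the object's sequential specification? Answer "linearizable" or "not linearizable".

a witness: op1, op2, op3, op5, op6, op4
after step 1 (op1 pop() → empty): stack <>
after step 2 (op2 pop() → empty): stack <>
after step 3 (op3 push(13)): stack <13>
after step 4 (op5 pop() → 13): stack <>
after step 5 (op6 pop() → empty): stack <>
after step 6 (op4 push(64)): stack <64>

linearizable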